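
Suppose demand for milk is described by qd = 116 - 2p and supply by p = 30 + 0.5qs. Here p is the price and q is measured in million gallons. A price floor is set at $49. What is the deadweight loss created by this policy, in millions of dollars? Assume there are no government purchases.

50

Rearranging supply gives qs = 2p - 60. Setting quantity demanded equal to quantity supplied, 116 - 2p = 2p - 60, gives p* = 44 and q* = 28.
Because the floor (49) lies above the market-clearing price, it is binding.
At p = 49: qd = 116 - 2·49 = 18 and qs = 2·49 - 60 = 38.
Quantity traded falls to 18. At q = 18 the demand price is (116 - 18)/2 = 49 and the supply price is (60 + 18)/2 = 39.
Deadweight loss = ½ · (49 - 39) · (28 - 18) = ½ · 10 · 10 = 50.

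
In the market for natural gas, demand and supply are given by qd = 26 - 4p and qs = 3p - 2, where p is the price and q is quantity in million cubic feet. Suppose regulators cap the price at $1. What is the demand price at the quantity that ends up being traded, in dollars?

6.25

Without the control the market clears where 26 - 4p = 3p - 2, i.e. p* = 4 and q* = 10.
Because the ceiling (1) lies below the market-clearing price, it is binding.
At p = 1: qd = 26 - 4·1 = 22 and qs = 3·1 - 2 = 1.
Only 1 units reach the market. On the demand curve, the marginal buyer's willingness to pay at q = 1 is (26 - 1)/4 = 6.25.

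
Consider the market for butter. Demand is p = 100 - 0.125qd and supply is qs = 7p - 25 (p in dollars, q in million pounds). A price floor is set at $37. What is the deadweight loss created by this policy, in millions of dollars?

Rearranging demand gives qd = 800 - 8p. Setting quantity demanded equal to quantity supplied, 800 - 8p = 7p - 25, gives p* = 55 and q* = 360.
The floor of 37 is below the equilibrium price 55, so it is not binding; the market clears at p* = 55, q* = 360.
Since the control does not bind, no trades are prevented and deadweight loss is zero.

0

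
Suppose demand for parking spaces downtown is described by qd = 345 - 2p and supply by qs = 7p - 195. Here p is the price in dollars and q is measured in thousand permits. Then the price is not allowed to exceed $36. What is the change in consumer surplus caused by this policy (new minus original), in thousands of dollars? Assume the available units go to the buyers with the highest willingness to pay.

-5688

Equilibrium: 345 - 2p = 7p - 195, so 540 = 9p and p* = 60, q* = 225.
Since 36 < 60, the ceiling is binding.
At p = 36: qd = 345 - 2·36 = 273 and qs = 7·36 - 195 = 57.
Consumer surplus without the control is ½ · (172.5 - 60) · 225 = 12656.25.
With the ceiling, 57 units are sold at 36 (assume they go to the highest-value buyers). The demand price at q = 57 is 144, so CS = ½ · [(172.5 - 36) + (144 - 36)] · 57 = 6968.25.
Change in consumer surplus = 6968.25 - 12656.25 = -5688.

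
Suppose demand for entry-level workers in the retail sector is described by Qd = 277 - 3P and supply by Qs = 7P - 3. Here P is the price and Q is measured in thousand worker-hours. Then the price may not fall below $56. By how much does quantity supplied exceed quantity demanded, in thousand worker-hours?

Setting quantity demanded equal to quantity supplied, 277 - 3P = 7P - 3, gives P* = 28 and Q* = 193.
The floor of 56 is above the equilibrium price 28, so it binds.
At P = 56: Qd = 277 - 3·56 = 109 and Qs = 7·56 - 3 = 389.
Surplus = Qs - Qd = 389 - 109 = 280.

280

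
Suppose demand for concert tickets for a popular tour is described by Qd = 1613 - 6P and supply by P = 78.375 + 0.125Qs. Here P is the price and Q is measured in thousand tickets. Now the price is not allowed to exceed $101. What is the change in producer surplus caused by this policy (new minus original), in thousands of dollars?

-24603

Rearranging supply gives Qs = 8P - 627. Without the control the market clears where 1613 - 6P = 8P - 627, i.e. P* = 160 and Q* = 653.
Because the ceiling (101) lies below the market-clearing price, it is binding.
At P = 101: Qd = 1613 - 6·101 = 1007 and Qs = 8·101 - 627 = 181.
Producer surplus without the control is ½ · (160 - 78.375) · 653 = 26650.5625.
With the ceiling, producers sell 181 units at 101, so PS = ½ · (101 - 78.375) · 181 = 2047.5625.
Change in producer surplus = 2047.5625 - 26650.5625 = -24603.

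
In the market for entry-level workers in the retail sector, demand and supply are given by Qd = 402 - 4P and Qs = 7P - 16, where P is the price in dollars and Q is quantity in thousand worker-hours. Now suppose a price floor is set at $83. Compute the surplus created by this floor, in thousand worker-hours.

Without the control the market clears where 402 - 4P = 7P - 16, i.e. P* = 38 and Q* = 250.
Because the floor (83) lies above the market-clearing price, it is binding.
At P = 83: Qd = 402 - 4·83 = 70 and Qs = 7·83 - 16 = 565.
Surplus = Qs - Qd = 565 - 70 = 495.

495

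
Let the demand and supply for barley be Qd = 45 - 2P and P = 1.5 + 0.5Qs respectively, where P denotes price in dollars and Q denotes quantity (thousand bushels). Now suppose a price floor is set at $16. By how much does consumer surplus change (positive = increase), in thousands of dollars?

Rearranging supply gives Qs = 2P - 3. Without the control the market clears where 45 - 2P = 2P - 3, i.e. P* = 12 and Q* = 21.
Since 16 > 12, the floor is binding.
At P = 16: Qd = 45 - 2·16 = 13 and Qs = 2·16 - 3 = 29.
Consumer surplus without the control is ½ · (22.5 - 12) · 21 = 110.25.
With the floor, consumers buy 13 units at 16, so CS = ½ · (22.5 - 16) · 13 = 42.25.
Change in consumer surplus = 42.25 - 110.25 = -68.

-68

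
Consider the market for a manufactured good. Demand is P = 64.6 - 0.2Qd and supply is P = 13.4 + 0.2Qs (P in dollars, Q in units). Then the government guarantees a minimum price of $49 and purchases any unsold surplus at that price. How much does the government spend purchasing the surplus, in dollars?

4900

Rearranging demand gives Qd = 323 - 5P; rearranging supply gives Qs = 5P - 67. Without the control the market clears where 323 - 5P = 5P - 67, i.e. P* = 39 and Q* = 128.
Because the floor (49) lies above the market-clearing price, it is binding.
At P = 49: Qd = 323 - 5·49 = 78 and Qs = 5·49 - 67 = 178.
Surplus = Qs - Qd = 100.
Government expenditure = surplus × support price = 100 × 49 = 4900.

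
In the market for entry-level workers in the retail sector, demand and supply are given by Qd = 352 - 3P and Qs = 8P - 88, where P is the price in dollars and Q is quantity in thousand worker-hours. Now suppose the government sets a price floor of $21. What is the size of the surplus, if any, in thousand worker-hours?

0

In a free market, 352 - 3P = 8P - 88 gives the equilibrium P* = 40, Q* = 232.
Since 21 is below P* = 40, the floor does not bind and the free-market outcome prevails.
Since the control does not bind, there is no surplus.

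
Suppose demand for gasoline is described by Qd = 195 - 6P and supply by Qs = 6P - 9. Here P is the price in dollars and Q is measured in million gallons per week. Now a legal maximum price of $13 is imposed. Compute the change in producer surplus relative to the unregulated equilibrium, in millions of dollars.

-324

Equilibrium: 195 - 6P = 6P - 9, so 204 = 12P and P* = 17, Q* = 93.
Since 13 < 17, the ceiling is binding.
At P = 13: Qd = 195 - 6·13 = 117 and Qs = 6·13 - 9 = 69.
Producer surplus without the control is ½ · (17 - 1.5) · 93 = 720.75.
With the ceiling, producers sell 69 units at 13, so PS = ½ · (13 - 1.5) · 69 = 396.75.
Change in producer surplus = 396.75 - 720.75 = -324.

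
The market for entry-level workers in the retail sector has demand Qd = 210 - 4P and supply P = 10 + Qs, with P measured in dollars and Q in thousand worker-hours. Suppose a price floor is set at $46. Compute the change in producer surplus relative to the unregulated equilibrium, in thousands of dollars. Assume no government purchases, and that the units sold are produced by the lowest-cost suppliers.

20

Rearranging supply gives Qs = P - 10. Without the control the market clears where 210 - 4P = P - 10, i.e. P* = 44 and Q* = 34.
Because the floor (46) lies above the market-clearing price, it is binding.
At P = 46: Qd = 210 - 4·46 = 26 and Qs = 46 - 10 = 36.
Producer surplus without the control is ½ · (44 - 10) · 34 = 578.
With the floor, 26 units are sold at 46. The supply price at Q = 26 is 36, so PS = ½ · [(46 - 10) + (46 - 36)] · 26 = 598.
Change in producer surplus = 598 - 578 = 20.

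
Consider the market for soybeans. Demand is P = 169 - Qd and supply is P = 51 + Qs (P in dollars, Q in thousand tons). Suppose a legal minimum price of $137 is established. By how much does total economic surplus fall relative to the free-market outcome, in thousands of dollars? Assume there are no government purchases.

729

Rearranging demand gives Qd = 169 - P; rearranging supply gives Qs = P - 51. Equilibrium: 169 - P = P - 51, so 220 = 2P and P* = 110, Q* = 59.
The floor of 137 is above the equilibrium price 110, so it binds.
At P = 137: Qd = 169 - 137 = 32 and Qs = 137 - 51 = 86.
Quantity traded falls to 32. At Q = 32 the demand price is 169 - 32 = 137 and the supply price is 51 + 32 = 83.
Deadweight loss = ½ · (137 - 83) · (59 - 32) = ½ · 54 · 27 = 729.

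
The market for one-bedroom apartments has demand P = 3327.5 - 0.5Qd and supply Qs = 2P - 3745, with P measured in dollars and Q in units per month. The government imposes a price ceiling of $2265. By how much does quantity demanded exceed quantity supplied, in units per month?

1340

Rearranging demand gives Qd = 6655 - 2P. Setting quantity demanded equal to quantity supplied, 6655 - 2P = 2P - 3745, gives P* = 2600 and Q* = 1455.
Since 2265 < 2600, the ceiling is binding.
At P = 2265: Qd = 6655 - 2·2265 = 2125 and Qs = 2·2265 - 3745 = 785.
Shortage = Qd - Qs = 2125 - 785 = 1340.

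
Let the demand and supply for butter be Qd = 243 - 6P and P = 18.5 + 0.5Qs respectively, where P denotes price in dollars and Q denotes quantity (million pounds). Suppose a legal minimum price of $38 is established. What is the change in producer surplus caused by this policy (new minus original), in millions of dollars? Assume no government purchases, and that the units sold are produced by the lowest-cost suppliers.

-36

Rearranging supply gives Qs = 2P - 37. Equilibrium: 243 - 6P = 2P - 37, so 280 = 8P and P* = 35, Q* = 33.
Because the floor (38) lies above the market-clearing price, it is binding.
At P = 38: Qd = 243 - 6·38 = 15 and Qs = 2·38 - 37 = 39.
Producer surplus without the control is ½ · (35 - 18.5) · 33 = 272.25.
With the floor, 15 units are sold at 38. The supply price at Q = 15 is 26, so PS = ½ · [(38 - 18.5) + (38 - 26)] · 15 = 236.25.
Change in producer surplus = 236.25 - 272.25 = -36.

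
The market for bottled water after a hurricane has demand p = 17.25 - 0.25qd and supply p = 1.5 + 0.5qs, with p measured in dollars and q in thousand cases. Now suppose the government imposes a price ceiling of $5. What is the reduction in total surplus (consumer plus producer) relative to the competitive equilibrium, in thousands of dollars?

73.5

Rearranging demand gives qd = 69 - 4p; rearranging supply gives qs = 2p - 3. Equilibrium: 69 - 4p = 2p - 3, so 72 = 6p and p* = 12, q* = 21.
Since 5 < 12, the ceiling is binding.
At p = 5: qd = 69 - 4·5 = 49 and qs = 2·5 - 3 = 7.
Quantity traded falls to 7. At q = 7 the demand price is (69 - 7)/4 = 15.5 and the supply price is (3 + 7)/2 = 5.
Deadweight loss = ½ · (15.5 - 5) · (21 - 7) = ½ · 10.5 · 14 = 73.5.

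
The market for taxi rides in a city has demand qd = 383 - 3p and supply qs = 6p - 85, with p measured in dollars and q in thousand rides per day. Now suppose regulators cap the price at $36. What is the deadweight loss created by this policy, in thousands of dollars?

Equilibrium: 383 - 3p = 6p - 85, so 468 = 9p and p* = 52, q* = 227.
Because the ceiling (36) lies below the market-clearing price, it is binding.
At p = 36: qd = 383 - 3·36 = 275 and qs = 6·36 - 85 = 131.
Quantity traded falls to 131. At q = 131 the demand price is (383 - 131)/3 = 84 and the supply price is (85 + 131)/6 = 36.
Deadweight loss = ½ · (84 - 36) · (227 - 131) = ½ · 48 · 96 = 2304.

2304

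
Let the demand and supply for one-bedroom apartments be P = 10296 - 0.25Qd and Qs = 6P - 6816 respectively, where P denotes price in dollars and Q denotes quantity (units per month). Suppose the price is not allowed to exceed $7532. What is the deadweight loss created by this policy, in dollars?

0

Rearranging demand gives Qd = 41184 - 4P. Setting quantity demanded equal to quantity supplied, 41184 - 4P = 6P - 6816, gives P* = 4800 and Q* = 21984.
The ceiling of 7532 is above the equilibrium price 4800, so it is not binding; the market clears at P* = 4800, Q* = 21984.
Since the control does not bind, no trades are prevented and deadweight loss is zero.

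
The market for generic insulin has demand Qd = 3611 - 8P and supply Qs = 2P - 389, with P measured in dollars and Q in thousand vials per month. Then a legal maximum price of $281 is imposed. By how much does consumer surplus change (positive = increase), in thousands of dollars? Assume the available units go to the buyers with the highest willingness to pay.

17046.75

Setting quantity demanded equal to quantity supplied, 3611 - 8P = 2P - 389, gives P* = 400 and Q* = 411.
Since 281 < 400, the ceiling is binding.
At P = 281: Qd = 3611 - 8·281 = 1363 and Qs = 2·281 - 389 = 173.
Consumer surplus without the control is ½ · (451.375 - 400) · 411 = 10557.5625.
With the ceiling, 173 units are sold at 281 (assume they go to the highest-value buyers). The demand price at Q = 173 is 429.75, so CS = ½ · [(451.375 - 281) + (429.75 - 281)] · 173 = 27604.3125.
Change in consumer surplus = 27604.3125 - 10557.5625 = 17046.75.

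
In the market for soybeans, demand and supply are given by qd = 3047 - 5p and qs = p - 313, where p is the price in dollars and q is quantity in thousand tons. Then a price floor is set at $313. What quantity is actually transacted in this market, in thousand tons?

Setting quantity demanded equal to quantity supplied, 3047 - 5p = p - 313, gives p* = 560 and q* = 247.
Since 313 is below p* = 560, the floor does not bind and the free-market outcome prevails.

247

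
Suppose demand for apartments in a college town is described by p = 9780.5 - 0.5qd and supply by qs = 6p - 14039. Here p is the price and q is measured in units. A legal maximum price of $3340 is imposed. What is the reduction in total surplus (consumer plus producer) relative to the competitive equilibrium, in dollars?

8875200

Rearranging demand gives qd = 19561 - 2p. Without the control the market clears where 19561 - 2p = 6p - 14039, i.e. p* = 4200 and q* = 11161.
The ceiling of 3340 is below the equilibrium price 4200, so it binds.
At p = 3340: qd = 19561 - 2·3340 = 12881 and qs = 6·3340 - 14039 = 6001.
Quantity traded falls to 6001. At q = 6001 the demand price is (19561 - 6001)/2 = 6780 and the supply price is (14039 + 6001)/6 = 3340.
Deadweight loss = ½ · (6780 - 3340) · (11161 - 6001) = ½ · 3440 · 5160 = 8875200.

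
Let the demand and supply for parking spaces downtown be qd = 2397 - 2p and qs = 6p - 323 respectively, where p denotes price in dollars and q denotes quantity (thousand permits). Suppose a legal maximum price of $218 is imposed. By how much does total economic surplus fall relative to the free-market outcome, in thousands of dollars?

178608

Equilibrium: 2397 - 2p = 6p - 323, so 2720 = 8p and p* = 340, q* = 1717.
Because the ceiling (218) lies below the market-clearing price, it is binding.
At p = 218: qd = 2397 - 2·218 = 1961 and qs = 6·218 - 323 = 985.
Quantity traded falls to 985. At q = 985 the demand price is (2397 - 985)/2 = 706 and the supply price is (323 + 985)/6 = 218.
Deadweight loss = ½ · (706 - 218) · (1717 - 985) = ½ · 488 · 732 = 178608.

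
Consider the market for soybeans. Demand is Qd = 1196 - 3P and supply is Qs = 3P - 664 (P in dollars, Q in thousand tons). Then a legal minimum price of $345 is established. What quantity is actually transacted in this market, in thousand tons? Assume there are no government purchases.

161

Equilibrium: 1196 - 3P = 3P - 664, so 1860 = 6P and P* = 310, Q* = 266.
The floor of 345 is above the equilibrium price 310, so it binds.
At P = 345: Qd = 1196 - 3·345 = 161 and Qs = 3·345 - 664 = 371.
The quantity actually transacted is the short side, demand: 161.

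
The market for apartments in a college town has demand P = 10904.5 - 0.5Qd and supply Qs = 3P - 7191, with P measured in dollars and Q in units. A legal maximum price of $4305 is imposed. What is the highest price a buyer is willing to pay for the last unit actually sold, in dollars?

Rearranging demand gives Qd = 21809 - 2P. Equilibrium: 21809 - 2P = 3P - 7191, so 29000 = 5P and P* = 5800, Q* = 10209.
The ceiling of 4305 is below the equilibrium price 5800, so it binds.
At P = 4305: Qd = 21809 - 2·4305 = 13199 and Qs = 3·4305 - 7191 = 5724.
Only 5724 units reach the market. On the demand curve, the marginal buyer's willingness to pay at Q = 5724 is (21809 - 5724)/2 = 8042.5.

8042.5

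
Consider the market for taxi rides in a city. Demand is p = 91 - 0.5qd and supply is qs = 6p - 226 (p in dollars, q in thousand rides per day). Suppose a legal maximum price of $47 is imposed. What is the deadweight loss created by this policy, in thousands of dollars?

Rearranging demand gives qd = 182 - 2p. Without the control the market clears where 182 - 2p = 6p - 226, i.e. p* = 51 and q* = 80.
The ceiling of 47 is below the equilibrium price 51, so it binds.
At p = 47: qd = 182 - 2·47 = 88 and qs = 6·47 - 226 = 56.
Quantity traded falls to 56. At q = 56 the demand price is (182 - 56)/2 = 63 and the supply price is (226 + 56)/6 = 47.
Deadweight loss = ½ · (63 - 47) · (80 - 56) = ½ · 16 · 24 = 192.

192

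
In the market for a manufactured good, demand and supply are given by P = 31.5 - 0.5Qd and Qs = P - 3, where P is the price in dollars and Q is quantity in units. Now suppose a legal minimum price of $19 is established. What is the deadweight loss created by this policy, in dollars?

Rearranging demand gives Qd = 63 - 2P. Without the control the market clears where 63 - 2P = P - 3, i.e. P* = 22 and Q* = 19.
The floor of 19 is below the equilibrium price 22, so it is not binding; the market clears at P* = 22, Q* = 19.
Since the control does not bind, no trades are prevented and deadweight loss is zero.

0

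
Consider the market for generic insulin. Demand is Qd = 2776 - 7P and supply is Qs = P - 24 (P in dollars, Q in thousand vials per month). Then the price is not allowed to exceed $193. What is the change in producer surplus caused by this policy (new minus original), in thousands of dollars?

Setting quantity demanded equal to quantity supplied, 2776 - 7P = P - 24, gives P* = 350 and Q* = 326.
Since 193 < 350, the ceiling is binding.
At P = 193: Qd = 2776 - 7·193 = 1425 and Qs = 193 - 24 = 169.
Producer surplus without the control is ½ · (350 - 24) · 326 = 53138.
With the ceiling, producers sell 169 units at 193, so PS = ½ · (193 - 24) · 169 = 14280.5.
Change in producer surplus = 14280.5 - 53138 = -38857.5.

-38857.5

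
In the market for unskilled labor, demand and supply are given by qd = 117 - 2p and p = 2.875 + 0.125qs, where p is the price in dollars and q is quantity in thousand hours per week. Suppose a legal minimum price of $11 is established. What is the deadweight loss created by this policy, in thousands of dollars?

0

Rearranging supply gives qs = 8p - 23. Equilibrium: 117 - 2p = 8p - 23, so 140 = 10p and p* = 14, q* = 89.
The floor of 11 is below the equilibrium price 14, so it is not binding; the market clears at p* = 14, q* = 89.
Since the control does not bind, no trades are prevented and deadweight loss is zero.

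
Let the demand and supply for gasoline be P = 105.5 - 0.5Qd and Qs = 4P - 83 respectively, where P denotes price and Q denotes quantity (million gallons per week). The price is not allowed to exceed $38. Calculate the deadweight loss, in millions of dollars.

726

Rearranging demand gives Qd = 211 - 2P. Equilibrium: 211 - 2P = 4P - 83, so 294 = 6P and P* = 49, Q* = 113.
The ceiling of 38 is below the equilibrium price 49, so it binds.
At P = 38: Qd = 211 - 2·38 = 135 and Qs = 4·38 - 83 = 69.
Quantity traded falls to 69. At Q = 69 the demand price is (211 - 69)/2 = 71 and the supply price is (83 + 69)/4 = 38.
Deadweight loss = ½ · (71 - 38) · (113 - 69) = ½ · 33 · 44 = 726.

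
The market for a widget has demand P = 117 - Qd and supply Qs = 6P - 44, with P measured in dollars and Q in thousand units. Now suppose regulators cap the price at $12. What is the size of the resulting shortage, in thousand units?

77

Rearranging demand gives Qd = 117 - P. Equilibrium: 117 - P = 6P - 44, so 161 = 7P and P* = 23, Q* = 94.
The ceiling of 12 is below the equilibrium price 23, so it binds.
At P = 12: Qd = 117 - 12 = 105 and Qs = 6·12 - 44 = 28.
Shortage = Qd - Qs = 105 - 28 = 77.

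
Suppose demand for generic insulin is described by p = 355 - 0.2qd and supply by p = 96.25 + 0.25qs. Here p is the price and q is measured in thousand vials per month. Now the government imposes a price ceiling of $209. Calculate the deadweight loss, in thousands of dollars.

Rearranging demand gives qd = 1775 - 5p; rearranging supply gives qs = 4p - 385. Setting quantity demanded equal to quantity supplied, 1775 - 5p = 4p - 385, gives p* = 240 and q* = 575.
Since 209 < 240, the ceiling is binding.
At p = 209: qd = 1775 - 5·209 = 730 and qs = 4·209 - 385 = 451.
Quantity traded falls to 451. At q = 451 the demand price is (1775 - 451)/5 = 264.8 and the supply price is (385 + 451)/4 = 209.
Deadweight loss = ½ · (264.8 - 209) · (575 - 451) = ½ · 55.8 · 124 = 3459.6.

3459.6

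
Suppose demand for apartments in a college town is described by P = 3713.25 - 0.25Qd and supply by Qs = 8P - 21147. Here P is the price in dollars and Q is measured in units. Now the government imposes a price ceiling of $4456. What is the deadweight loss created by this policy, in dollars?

0

Rearranging demand gives Qd = 14853 - 4P. Without the control the market clears where 14853 - 4P = 8P - 21147, i.e. P* = 3000 and Q* = 2853.
Since 4456 is above P* = 3000, the ceiling does not bind and the free-market outcome prevails.
Since the control does not bind, no trades are prevented and deadweight loss is zero.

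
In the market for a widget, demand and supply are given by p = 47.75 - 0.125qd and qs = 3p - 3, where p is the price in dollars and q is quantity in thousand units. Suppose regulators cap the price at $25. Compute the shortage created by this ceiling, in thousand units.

Rearranging demand gives qd = 382 - 8p. In a free market, 382 - 8p = 3p - 3 gives the equilibrium p* = 35, q* = 102.
The ceiling of 25 is below the equilibrium price 35, so it binds.
At p = 25: qd = 382 - 8·25 = 182 and qs = 3·25 - 3 = 72.
Shortage = qd - qs = 182 - 72 = 110.

110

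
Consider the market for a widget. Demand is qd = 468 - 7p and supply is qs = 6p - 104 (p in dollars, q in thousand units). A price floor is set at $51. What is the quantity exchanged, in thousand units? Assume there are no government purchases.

111

Setting quantity demanded equal to quantity supplied, 468 - 7p = 6p - 104, gives p* = 44 and q* = 160.
The floor of 51 is above the equilibrium price 44, so it binds.
At p = 51: qd = 468 - 7·51 = 111 and qs = 6·51 - 104 = 202.
The quantity actually transacted is the short side, demand: 111.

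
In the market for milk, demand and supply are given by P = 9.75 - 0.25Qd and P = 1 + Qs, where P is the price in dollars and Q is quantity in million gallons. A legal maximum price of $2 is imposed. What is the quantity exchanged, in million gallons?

Rearranging demand gives Qd = 39 - 4P; rearranging supply gives Qs = P - 1. Setting quantity demanded equal to quantity supplied, 39 - 4P = P - 1, gives P* = 8 and Q* = 7.
Because the ceiling (2) lies below the market-clearing price, it is binding.
At P = 2: Qd = 39 - 4·2 = 31 and Qs = 2 - 1 = 1.
The quantity actually transacted is the short side, supply: 1.

1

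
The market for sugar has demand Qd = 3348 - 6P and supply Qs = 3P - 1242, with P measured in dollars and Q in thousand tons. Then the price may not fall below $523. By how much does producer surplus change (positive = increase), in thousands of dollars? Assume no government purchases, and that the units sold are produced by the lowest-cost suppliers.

Without the control the market clears where 3348 - 6P = 3P - 1242, i.e. P* = 510 and Q* = 288.
The floor of 523 is above the equilibrium price 510, so it binds.
At P = 523: Qd = 3348 - 6·523 = 210 and Qs = 3·523 - 1242 = 327.
Producer surplus without the control is ½ · (510 - 414) · 288 = 13824.
With the floor, 210 units are sold at 523. The supply price at Q = 210 is 484, so PS = ½ · [(523 - 414) + (523 - 484)] · 210 = 15540.
Change in producer surplus = 15540 - 13824 = 1716.

1716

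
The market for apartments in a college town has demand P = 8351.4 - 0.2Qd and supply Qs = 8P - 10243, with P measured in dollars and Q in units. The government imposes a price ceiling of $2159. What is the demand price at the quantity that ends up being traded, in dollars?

Rearranging demand gives Qd = 41757 - 5P. Without the control the market clears where 41757 - 5P = 8P - 10243, i.e. P* = 4000 and Q* = 21757.
Since 2159 < 4000, the ceiling is binding.
At P = 2159: Qd = 41757 - 5·2159 = 30962 and Qs = 8·2159 - 10243 = 7029.
Only 7029 units reach the market. On the demand curve, the marginal buyer's willingness to pay at Q = 7029 is (41757 - 7029)/5 = 6945.6.

6945.6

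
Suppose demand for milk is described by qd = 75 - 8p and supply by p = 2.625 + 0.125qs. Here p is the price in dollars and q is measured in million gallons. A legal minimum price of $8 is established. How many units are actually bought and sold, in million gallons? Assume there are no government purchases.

11

Rearranging supply gives qs = 8p - 21. In a free market, 75 - 8p = 8p - 21 gives the equilibrium p* = 6, q* = 27.
Since 8 > 6, the floor is binding.
At p = 8: qd = 75 - 8·8 = 11 and qs = 8·8 - 21 = 43.
The quantity actually transacted is the short side, demand: 11.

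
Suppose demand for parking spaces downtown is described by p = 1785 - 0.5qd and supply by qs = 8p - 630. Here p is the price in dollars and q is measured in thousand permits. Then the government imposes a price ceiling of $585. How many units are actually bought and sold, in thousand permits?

Rearranging demand gives qd = 3570 - 2p. Setting quantity demanded equal to quantity supplied, 3570 - 2p = 8p - 630, gives p* = 420 and q* = 2730.
The ceiling of 585 is above the equilibrium price 420, so it is not binding; the market clears at p* = 420, q* = 2730.

2730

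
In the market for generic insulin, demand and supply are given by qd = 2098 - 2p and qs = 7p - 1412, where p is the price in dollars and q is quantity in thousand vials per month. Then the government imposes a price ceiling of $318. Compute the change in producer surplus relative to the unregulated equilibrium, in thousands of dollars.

Without the control the market clears where 2098 - 2p = 7p - 1412, i.e. p* = 390 and q* = 1318.
Because the ceiling (318) lies below the market-clearing price, it is binding.
At p = 318: qd = 2098 - 2·318 = 1462 and qs = 7·318 - 1412 = 814.
Producer surplus without the control is ½ · (390 - 1412/7) · 1318 = 868562/7.
With the ceiling, producers sell 814 units at 318, so PS = ½ · (318 - 1412/7) · 814 = 331298/7.
Change in producer surplus = 331298/7 - 868562/7 = -76752.

-76752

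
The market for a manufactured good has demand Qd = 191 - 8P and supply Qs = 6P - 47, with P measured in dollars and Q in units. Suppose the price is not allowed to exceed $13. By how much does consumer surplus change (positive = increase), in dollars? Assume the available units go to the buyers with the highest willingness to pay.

88

Without the control the market clears where 191 - 8P = 6P - 47, i.e. P* = 17 and Q* = 55.
Because the ceiling (13) lies below the market-clearing price, it is binding.
At P = 13: Qd = 191 - 8·13 = 87 and Qs = 6·13 - 47 = 31.
Consumer surplus without the control is ½ · (23.875 - 17) · 55 = 189.0625.
With the ceiling, 31 units are sold at 13 (assume they go to the highest-value buyers). The demand price at Q = 31 is 20, so CS = ½ · [(23.875 - 13) + (20 - 13)] · 31 = 277.0625.
Change in consumer surplus = 277.0625 - 189.0625 = 88.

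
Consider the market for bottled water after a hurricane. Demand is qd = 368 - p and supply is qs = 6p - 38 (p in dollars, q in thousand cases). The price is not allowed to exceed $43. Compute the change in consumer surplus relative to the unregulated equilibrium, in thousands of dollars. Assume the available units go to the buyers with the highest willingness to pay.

Equilibrium: 368 - p = 6p - 38, so 406 = 7p and p* = 58, q* = 310.
Since 43 < 58, the ceiling is binding.
At p = 43: qd = 368 - 43 = 325 and qs = 6·43 - 38 = 220.
Consumer surplus without the control is ½ · (368 - 58) · 310 = 48050.
With the ceiling, 220 units are sold at 43 (assume they go to the highest-value buyers). The demand price at q = 220 is 148, so CS = ½ · [(368 - 43) + (148 - 43)] · 220 = 47300.
Change in consumer surplus = 47300 - 48050 = -750.

-750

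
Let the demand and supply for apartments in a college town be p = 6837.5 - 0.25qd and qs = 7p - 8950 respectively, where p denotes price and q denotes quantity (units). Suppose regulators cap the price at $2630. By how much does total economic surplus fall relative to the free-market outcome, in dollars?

4320662.5

Rearranging demand gives qd = 27350 - 4p. Setting quantity demanded equal to quantity supplied, 27350 - 4p = 7p - 8950, gives p* = 3300 and q* = 14150.
Because the ceiling (2630) lies below the market-clearing price, it is binding.
At p = 2630: qd = 27350 - 4·2630 = 16830 and qs = 7·2630 - 8950 = 9460.
Quantity traded falls to 9460. At q = 9460 the demand price is (27350 - 9460)/4 = 4472.5 and the supply price is (8950 + 9460)/7 = 2630.
Deadweight loss = ½ · (4472.5 - 2630) · (14150 - 9460) = ½ · 1842.5 · 4690 = 4320662.5.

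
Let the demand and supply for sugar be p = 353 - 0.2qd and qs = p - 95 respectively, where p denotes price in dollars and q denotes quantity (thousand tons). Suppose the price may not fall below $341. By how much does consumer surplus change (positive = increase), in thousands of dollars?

Rearranging demand gives qd = 1765 - 5p. In a free market, 1765 - 5p = p - 95 gives the equilibrium p* = 310, q* = 215.
Since 341 > 310, the floor is binding.
At p = 341: qd = 1765 - 5·341 = 60 and qs = 341 - 95 = 246.
Consumer surplus without the control is ½ · (353 - 310) · 215 = 4622.5.
With the floor, consumers buy 60 units at 341, so CS = ½ · (353 - 341) · 60 = 360.
Change in consumer surplus = 360 - 4622.5 = -4262.5.

-4262.5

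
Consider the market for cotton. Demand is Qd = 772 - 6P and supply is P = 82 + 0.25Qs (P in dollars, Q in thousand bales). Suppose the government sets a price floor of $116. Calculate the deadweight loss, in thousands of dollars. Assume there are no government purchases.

Rearranging supply gives Qs = 4P - 328. Without the control the market clears where 772 - 6P = 4P - 328, i.e. P* = 110 and Q* = 112.
Because the floor (116) lies above the market-clearing price, it is binding.
At P = 116: Qd = 772 - 6·116 = 76 and Qs = 4·116 - 328 = 136.
Quantity traded falls to 76. At Q = 76 the demand price is (772 - 76)/6 = 116 and the supply price is (328 + 76)/4 = 101.
Deadweight loss = ½ · (116 - 101) · (112 - 76) = ½ · 15 · 36 = 270.

270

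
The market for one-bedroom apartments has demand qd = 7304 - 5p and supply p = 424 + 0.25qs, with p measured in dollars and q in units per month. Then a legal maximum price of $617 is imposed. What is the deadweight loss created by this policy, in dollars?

Rearranging supply gives qs = 4p - 1696. In a free market, 7304 - 5p = 4p - 1696 gives the equilibrium p* = 1000, q* = 2304.
The ceiling of 617 is below the equilibrium price 1000, so it binds.
At p = 617: qd = 7304 - 5·617 = 4219 and qs = 4·617 - 1696 = 772.
Quantity traded falls to 772. At q = 772 the demand price is (7304 - 772)/5 = 1306.4 and the supply price is (1696 + 772)/4 = 617.
Deadweight loss = ½ · (1306.4 - 617) · (2304 - 772) = ½ · 689.4 · 1532 = 528080.4.

528080.4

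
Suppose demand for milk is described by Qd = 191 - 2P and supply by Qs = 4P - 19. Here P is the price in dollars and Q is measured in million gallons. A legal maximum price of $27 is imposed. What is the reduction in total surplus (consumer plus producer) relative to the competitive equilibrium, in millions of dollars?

Equilibrium: 191 - 2P = 4P - 19, so 210 = 6P and P* = 35, Q* = 121.
The ceiling of 27 is below the equilibrium price 35, so it binds.
At P = 27: Qd = 191 - 2·27 = 137 and Qs = 4·27 - 19 = 89.
Quantity traded falls to 89. At Q = 89 the demand price is (191 - 89)/2 = 51 and the supply price is (19 + 89)/4 = 27.
Deadweight loss = ½ · (51 - 27) · (121 - 89) = ½ · 24 · 32 = 384.

384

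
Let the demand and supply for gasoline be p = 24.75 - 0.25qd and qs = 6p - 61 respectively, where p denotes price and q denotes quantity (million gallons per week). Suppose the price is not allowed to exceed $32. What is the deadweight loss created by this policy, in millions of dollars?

0

Rearranging demand gives qd = 99 - 4p. In a free market, 99 - 4p = 6p - 61 gives the equilibrium p* = 16, q* = 35.
Since 32 is above p* = 16, the ceiling does not bind and the free-market outcome prevails.
Since the control does not bind, no trades are prevented and deadweight loss is zero.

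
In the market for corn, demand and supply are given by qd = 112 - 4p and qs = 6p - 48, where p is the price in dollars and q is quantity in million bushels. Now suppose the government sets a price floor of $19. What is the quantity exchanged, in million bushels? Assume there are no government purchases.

36

Without the control the market clears where 112 - 4p = 6p - 48, i.e. p* = 16 and q* = 48.
The floor of 19 is above the equilibrium price 16, so it binds.
At p = 19: qd = 112 - 4·19 = 36 and qs = 6·19 - 48 = 66.
The quantity actually transacted is the short side, demand: 36.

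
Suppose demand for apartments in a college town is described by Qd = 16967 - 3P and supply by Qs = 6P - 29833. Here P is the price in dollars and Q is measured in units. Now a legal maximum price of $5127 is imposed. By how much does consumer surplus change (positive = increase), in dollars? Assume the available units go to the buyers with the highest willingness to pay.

35843

Equilibrium: 16967 - 3P = 6P - 29833, so 46800 = 9P and P* = 5200, Q* = 1367.
Since 5127 < 5200, the ceiling is binding.
At P = 5127: Qd = 16967 - 3·5127 = 1586 and Qs = 6·5127 - 29833 = 929.
Consumer surplus without the control is ½ · (16967/3 - 5200) · 1367 = 1868689/6.
With the ceiling, 929 units are sold at 5127 (assume they go to the highest-value buyers). The demand price at Q = 929 is 5346, so CS = ½ · [(16967/3 - 5127) + (5346 - 5127)] · 929 = 2083747/6.
Change in consumer surplus = 2083747/6 - 1868689/6 = 35843.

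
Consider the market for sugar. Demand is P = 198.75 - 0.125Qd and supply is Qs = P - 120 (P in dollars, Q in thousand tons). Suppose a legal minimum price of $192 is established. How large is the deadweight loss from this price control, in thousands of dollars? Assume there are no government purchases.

Rearranging demand gives Qd = 1590 - 8P. Without the control the market clears where 1590 - 8P = P - 120, i.e. P* = 190 and Q* = 70.
Since 192 > 190, the floor is binding.
At P = 192: Qd = 1590 - 8·192 = 54 and Qs = 192 - 120 = 72.
Quantity traded falls to 54. At Q = 54 the demand price is (1590 - 54)/8 = 192 and the supply price is 120 + 54 = 174.
Deadweight loss = ½ · (192 - 174) · (70 - 54) = ½ · 18 · 16 = 144.

144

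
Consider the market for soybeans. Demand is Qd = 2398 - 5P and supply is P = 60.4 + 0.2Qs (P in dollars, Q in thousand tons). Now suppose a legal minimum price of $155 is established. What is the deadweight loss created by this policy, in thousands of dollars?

0

Rearranging supply gives Qs = 5P - 302. In a free market, 2398 - 5P = 5P - 302 gives the equilibrium P* = 270, Q* = 1048.
The floor of 155 is below the equilibrium price 270, so it is not binding; the market clears at P* = 270, Q* = 1048.
Since the control does not bind, no trades are prevented and deadweight loss is zero.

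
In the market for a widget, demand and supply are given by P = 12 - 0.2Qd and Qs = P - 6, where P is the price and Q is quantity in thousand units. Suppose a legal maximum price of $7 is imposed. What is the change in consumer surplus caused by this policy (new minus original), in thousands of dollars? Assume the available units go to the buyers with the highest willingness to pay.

2.4

Rearranging demand gives Qd = 60 - 5P. Without the control the market clears where 60 - 5P = P - 6, i.e. P* = 11 and Q* = 5.
The ceiling of 7 is below the equilibrium price 11, so it binds.
At P = 7: Qd = 60 - 5·7 = 25 and Qs = 7 - 6 = 1.
Consumer surplus without the control is ½ · (12 - 11) · 5 = 2.5.
With the ceiling, 1 units are sold at 7 (assume they go to the highest-value buyers). The demand price at Q = 1 is 11.8, so CS = ½ · [(12 - 7) + (11.8 - 7)] · 1 = 4.9.
Change in consumer surplus = 4.9 - 2.5 = 2.4.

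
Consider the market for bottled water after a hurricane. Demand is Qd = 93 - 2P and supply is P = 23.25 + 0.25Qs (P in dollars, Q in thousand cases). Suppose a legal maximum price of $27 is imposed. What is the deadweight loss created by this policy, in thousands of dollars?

Rearranging supply gives Qs = 4P - 93. Without the control the market clears where 93 - 2P = 4P - 93, i.e. P* = 31 and Q* = 31.
The ceiling of 27 is below the equilibrium price 31, so it binds.
At P = 27: Qd = 93 - 2·27 = 39 and Qs = 4·27 - 93 = 15.
Quantity traded falls to 15. At Q = 15 the demand price is (93 - 15)/2 = 39 and the supply price is (93 + 15)/4 = 27.
Deadweight loss = ½ · (39 - 27) · (31 - 15) = ½ · 12 · 16 = 96.

96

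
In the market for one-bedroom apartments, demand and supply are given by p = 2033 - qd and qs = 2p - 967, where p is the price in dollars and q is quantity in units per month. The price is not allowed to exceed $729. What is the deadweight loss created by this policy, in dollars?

220323

Rearranging demand gives qd = 2033 - p. Setting quantity demanded equal to quantity supplied, 2033 - p = 2p - 967, gives p* = 1000 and q* = 1033.
Because the ceiling (729) lies below the market-clearing price, it is binding.
At p = 729: qd = 2033 - 729 = 1304 and qs = 2·729 - 967 = 491.
Quantity traded falls to 491. At q = 491 the demand price is 2033 - 491 = 1542 and the supply price is (967 + 491)/2 = 729.
Deadweight loss = ½ · (1542 - 729) · (1033 - 491) = ½ · 813 · 542 = 220323.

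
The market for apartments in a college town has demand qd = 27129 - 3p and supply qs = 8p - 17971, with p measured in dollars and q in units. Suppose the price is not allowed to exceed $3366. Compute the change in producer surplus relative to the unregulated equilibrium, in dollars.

In a free market, 27129 - 3p = 8p - 17971 gives the equilibrium p* = 4100, q* = 14829.
The ceiling of 3366 is below the equilibrium price 4100, so it binds.
At p = 3366: qd = 27129 - 3·3366 = 17031 and qs = 8·3366 - 17971 = 8957.
Producer surplus without the control is ½ · (4100 - 2246.375) · 14829 = 13743702.5625.
With the ceiling, producers sell 8957 units at 3366, so PS = ½ · (3366 - 2246.375) · 8957 = 5014240.5625.
Change in producer surplus = 5014240.5625 - 13743702.5625 = -8729462.

-8729462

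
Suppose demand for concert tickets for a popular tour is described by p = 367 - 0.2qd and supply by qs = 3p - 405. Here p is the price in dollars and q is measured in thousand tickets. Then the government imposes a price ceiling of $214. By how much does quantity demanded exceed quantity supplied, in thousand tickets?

Rearranging demand gives qd = 1835 - 5p. Without the control the market clears where 1835 - 5p = 3p - 405, i.e. p* = 280 and q* = 435.
The ceiling of 214 is below the equilibrium price 280, so it binds.
At p = 214: qd = 1835 - 5·214 = 765 and qs = 3·214 - 405 = 237.
Shortage = qd - qs = 765 - 237 = 528.

528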